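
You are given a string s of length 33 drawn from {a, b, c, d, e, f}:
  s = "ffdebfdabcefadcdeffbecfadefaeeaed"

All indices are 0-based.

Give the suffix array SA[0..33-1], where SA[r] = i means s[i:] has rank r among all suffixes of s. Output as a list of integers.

rank→(start, suffix):
  0 → (7, 'abcefadcdeffbecfadefaeeaed')
  1 → (12, 'adcdeffbecfadefaeeaed')
  2 → (23, 'adefaeeaed')
  3 → (30, 'aed')
  4 → (27, 'aeeaed')
  5 → (8, 'bcefadcdeffbecfadefaeeaed')
  6 → (19, 'becfadefaeeaed')
  7 → (4, 'bfdabcefadcdeffbecfadefaeeaed')
  8 → (14, 'cdeffbecfadefaeeaed')
  9 → (9, 'cefadcdeffbecfadefaeeaed')
  10 → (21, 'cfadefaeeaed')
  11 → (32, 'd')
  12 → (6, 'dabcefadcdeffbecfadefaeeaed')
  13 → (13, 'dcdeffbecfadefaeeaed')
  14 → (2, 'debfdabcefadcdeffbecfadefaeeaed')
  15 → (24, 'defaeeaed')
  16 → (15, 'deffbecfadefaeeaed')
  17 → (29, 'eaed')
  18 → (3, 'ebfdabcefadcdeffbecfadefaeeaed')
  19 → (20, 'ecfadefaeeaed')
  20 → (31, 'ed')
  21 → (28, 'eeaed')
  22 → (10, 'efadcdeffbecfadefaeeaed')
  23 → (25, 'efaeeaed')
  24 → (16, 'effbecfadefaeeaed')
  25 → (11, 'fadcdeffbecfadefaeeaed')
  26 → (22, 'fadefaeeaed')
  27 → (26, 'faeeaed')
  28 → (18, 'fbecfadefaeeaed')
  29 → (5, 'fdabcefadcdeffbecfadefaeeaed')
  30 → (1, 'fdebfdabcefadcdeffbecfadefaeeaed')
  31 → (17, 'ffbecfadefaeeaed')
  32 → (0, 'ffdebfdabcefadcdeffbecfadefaeeaed')

[7, 12, 23, 30, 27, 8, 19, 4, 14, 9, 21, 32, 6, 13, 2, 24, 15, 29, 3, 20, 31, 28, 10, 25, 16, 11, 22, 26, 18, 5, 1, 17, 0]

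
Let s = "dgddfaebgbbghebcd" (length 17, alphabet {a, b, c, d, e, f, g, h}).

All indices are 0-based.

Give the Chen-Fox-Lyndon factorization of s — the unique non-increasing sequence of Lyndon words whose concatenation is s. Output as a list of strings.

["dg", "ddf", "aebgbbghebcd"]

emit factor 1: 'dg' (i=0, period=2)
emit factor 2: 'ddf' (i=2, period=3)
emit factor 3: 'aebgbbghebcd' (i=5, period=12)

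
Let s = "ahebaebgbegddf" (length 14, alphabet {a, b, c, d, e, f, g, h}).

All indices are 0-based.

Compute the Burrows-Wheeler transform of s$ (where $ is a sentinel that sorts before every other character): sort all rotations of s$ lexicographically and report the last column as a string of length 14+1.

rank  rotation         last
    0  $ahebaebgbegddf  f
    1  aebgbegddf$aheb  b
    2  ahebaebgbegddf$  $
    3  baebgbegddf$ahe  e
    4  begddf$ahebaebg  g
    5  bgbegddf$ahebae  e
    6  ddf$ahebaebgbeg  g
    7  df$ahebaebgbegd  d
    8  ebaebgbegddf$ah  h
    9  ebgbegddf$aheba  a
   10  egddf$ahebaebgb  b
   11  f$ahebaebgbegdd  d
   12  gbegddf$ahebaeb  b
   13  gddf$ahebaebgbe  e
   14  hebaebgbegddf$a  a

fb$egegdhabdbea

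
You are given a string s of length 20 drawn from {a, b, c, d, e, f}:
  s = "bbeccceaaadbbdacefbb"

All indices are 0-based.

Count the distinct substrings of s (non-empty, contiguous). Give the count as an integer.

sorted suffixes:
  #0 SA[0]=7  'aaadbbdacefbb'
  #1 SA[1]=8  'aadbbdacefbb'
  #2 SA[2]=14  'acefbb'
  #3 SA[3]=9  'adbbdacefbb'
  #4 SA[4]=19  'b'
  #5 SA[5]=18  'bb'
  #6 SA[6]=11  'bbdacefbb'
  #7 SA[7]=0  'bbeccceaaadbbdacefbb'
  #8 SA[8]=12  'bdacefbb'
  #9 SA[9]=1  'beccceaaadbbdacefbb'
  #10 SA[10]=3  'ccceaaadbbdacefbb'
  #11 SA[11]=4  'cceaaadbbdacefbb'
  #12 SA[12]=5  'ceaaadbbdacefbb'
  #13 SA[13]=15  'cefbb'
  #14 SA[14]=13  'dacefbb'
  #15 SA[15]=10  'dbbdacefbb'
  #16 SA[16]=6  'eaaadbbdacefbb'
  #17 SA[17]=2  'eccceaaadbbdacefbb'
  #18 SA[18]=16  'efbb'
  #19 SA[19]=17  'fbb'

SA = [7, 8, 14, 9, 19, 18, 11, 0, 12, 1, 3, 4, 5, 15, 13, 10, 6, 2, 16, 17]
rank  pair      lcp
   1  s[7:],s[8:]  2  'aa'
   2  s[8:],s[14:]  1  'a'
   3  s[14:],s[9:]  1  'a'
   4  s[9:],s[19:]  0  ''
   5  s[19:],s[18:]  1  'b'
   6  s[18:],s[11:]  2  'bb'
   7  s[11:],s[0:]  2  'bb'
   8  s[0:],s[12:]  1  'b'
   9  s[12:],s[1:]  1  'b'
  10  s[1:],s[3:]  0  ''
  11  s[3:],s[4:]  2  'cc'
  12  s[4:],s[5:]  1  'c'
  13  s[5:],s[15:]  2  'ce'
  14  s[15:],s[13:]  0  ''
  15  s[13:],s[10:]  1  'd'
  16  s[10:],s[6:]  0  ''
  17  s[6:],s[2:]  1  'e'
  18  s[2:],s[16:]  1  'e'
  19  s[16:],s[17:]  0  ''

n(n+1)/2 = 20·21/2 = 210
Σ LCP = 0 + 2 + 1 + 1 + 0 + 1 + 2 + 2 + 1 + 1 + 0 + 2 + 1 + 2 + 0 + 1 + 0 + 1 + 1 + 0 = 19
distinct = 210 − 19 = 191

191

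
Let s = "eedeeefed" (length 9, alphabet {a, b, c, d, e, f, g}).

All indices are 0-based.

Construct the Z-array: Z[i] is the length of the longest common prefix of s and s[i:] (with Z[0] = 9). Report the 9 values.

Z[0]=9
i=1: fresh scan; Z[1]=1 extend→box=[1,2)
i=2: fresh scan; Z[2]=0
i=3: fresh scan; Z[3]=2 extend→box=[3,5)
i=4: min(r-i=1, Z[1]=1)=1; Z[4]=2 extend→box=[4,6)
i=5: min(r-i=1, Z[1]=1)=1; Z[5]=1
i=6: fresh scan; Z[6]=0
i=7: fresh scan; Z[7]=1 extend→box=[7,8)
i=8: fresh scan; Z[8]=0

[9, 1, 0, 2, 2, 1, 0, 1, 0]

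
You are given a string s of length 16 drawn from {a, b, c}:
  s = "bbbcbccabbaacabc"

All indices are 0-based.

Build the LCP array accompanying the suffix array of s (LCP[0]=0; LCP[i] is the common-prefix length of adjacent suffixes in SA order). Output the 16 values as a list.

sorted suffixes:
  #0 SA[0]=10  'aacabc'
  #1 SA[1]=7  'abbaacabc'
  #2 SA[2]=13  'abc'
  #3 SA[3]=11  'acabc'
  #4 SA[4]=9  'baacabc'
  #5 SA[5]=8  'bbaacabc'
  #6 SA[6]=0  'bbbcbccabbaacabc'
  #7 SA[7]=1  'bbcbccabbaacabc'
  #8 SA[8]=14  'bc'
  #9 SA[9]=2  'bcbccabbaacabc'
  #10 SA[10]=4  'bccabbaacabc'
  #11 SA[11]=15  'c'
  #12 SA[12]=6  'cabbaacabc'
  #13 SA[13]=12  'cabc'
  #14 SA[14]=3  'cbccabbaacabc'
  #15 SA[15]=5  'ccabbaacabc'

SA = [10, 7, 13, 11, 9, 8, 0, 1, 14, 2, 4, 15, 6, 12, 3, 5]
rank  pair      lcp
   1  s[10:],s[7:]  1  'a'
   2  s[7:],s[13:]  2  'ab'
   3  s[13:],s[11:]  1  'a'
   4  s[11:],s[9:]  0  ''
   5  s[9:],s[8:]  1  'b'
   6  s[8:],s[0:]  2  'bb'
   7  s[0:],s[1:]  2  'bb'
   8  s[1:],s[14:]  1  'b'
   9  s[14:],s[2:]  2  'bc'
  10  s[2:],s[4:]  2  'bc'
  11  s[4:],s[15:]  0  ''
  12  s[15:],s[6:]  1  'c'
  13  s[6:],s[12:]  3  'cab'
  14  s[12:],s[3:]  1  'c'
  15  s[3:],s[5:]  1  'c'

[0, 1, 2, 1, 0, 1, 2, 2, 1, 2, 2, 0, 1, 3, 1, 1]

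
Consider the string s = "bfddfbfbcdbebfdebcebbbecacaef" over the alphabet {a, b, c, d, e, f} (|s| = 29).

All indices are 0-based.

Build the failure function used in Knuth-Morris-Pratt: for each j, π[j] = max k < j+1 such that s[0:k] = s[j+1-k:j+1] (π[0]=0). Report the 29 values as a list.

[0, 0, 0, 0, 0, 1, 2, 1, 0, 0, 1, 0, 1, 2, 3, 0, 1, 0, 0, 1, 1, 1, 0, 0, 0, 0, 0, 0, 0]

π[0] = 0
j=1 s[j]='f': π[1]=0 (border '')
j=2 s[j]='d': π[2]=0 (border '')
j=3 s[j]='d': π[3]=0 (border '')
j=4 s[j]='f': π[4]=0 (border '')
j=5 s[j]='b': π[5]=1 (border 'b')
j=6 s[j]='f': π[6]=2 (border 'bf')
j=7 s[j]='b': k: 2→0; π[7]=1 (border 'b')
j=8 s[j]='c': k: 1→0; π[8]=0 (border '')
j=9 s[j]='d': π[9]=0 (border '')
j=10 s[j]='b': π[10]=1 (border 'b')
j=11 s[j]='e': k: 1→0; π[11]=0 (border '')
j=12 s[j]='b': π[12]=1 (border 'b')
j=13 s[j]='f': π[13]=2 (border 'bf')
j=14 s[j]='d': π[14]=3 (border 'bfd')
j=15 s[j]='e': k: 3→0; π[15]=0 (border '')
j=16 s[j]='b': π[16]=1 (border 'b')
j=17 s[j]='c': k: 1→0; π[17]=0 (border '')
j=18 s[j]='e': π[18]=0 (border '')
j=19 s[j]='b': π[19]=1 (border 'b')
j=20 s[j]='b': k: 1→0; π[20]=1 (border 'b')
j=21 s[j]='b': k: 1→0; π[21]=1 (border 'b')
j=22 s[j]='e': k: 1→0; π[22]=0 (border '')
j=23 s[j]='c': π[23]=0 (border '')
j=24 s[j]='a': π[24]=0 (border '')
j=25 s[j]='c': π[25]=0 (border '')
j=26 s[j]='a': π[26]=0 (border '')
j=27 s[j]='e': π[27]=0 (border '')
j=28 s[j]='f': π[28]=0 (border '')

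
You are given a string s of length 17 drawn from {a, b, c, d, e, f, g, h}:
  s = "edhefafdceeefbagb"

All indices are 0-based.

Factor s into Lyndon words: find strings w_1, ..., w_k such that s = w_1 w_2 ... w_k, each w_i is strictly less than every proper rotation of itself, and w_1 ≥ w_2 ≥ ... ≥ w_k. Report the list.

["e", "dhef", "afdceeefbagb"]

emit factor 1: 'e' (i=0, period=1)
emit factor 2: 'dhef' (i=1, period=4)
emit factor 3: 'afdceeefbagb' (i=5, period=12)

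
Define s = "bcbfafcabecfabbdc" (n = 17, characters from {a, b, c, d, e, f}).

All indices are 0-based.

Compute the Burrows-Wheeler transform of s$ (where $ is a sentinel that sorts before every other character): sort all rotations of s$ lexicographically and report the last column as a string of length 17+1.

rank  rotation            last
    0  $bcbfafcabecfabbdc  c
    1  abbdc$bcbfafcabecf  f
    2  abecfabbdc$bcbfafc  c
    3  afcabecfabbdc$bcbf  f
    4  bbdc$bcbfafcabecfa  a
    5  bcbfafcabecfabbdc$  $
    6  bdc$bcbfafcabecfab  b
    7  becfabbdc$bcbfafca  a
    8  bfafcabecfabbdc$bc  c
    9  c$bcbfafcabecfabbd  d
   10  cabecfabbdc$bcbfaf  f
   11  cbfafcabecfabbdc$b  b
   12  cfabbdc$bcbfafcabe  e
   13  dc$bcbfafcabecfabb  b
   14  ecfabbdc$bcbfafcab  b
   15  fabbdc$bcbfafcabec  c
   16  fafcabecfabbdc$bcb  b
   17  fcabecfabbdc$bcbfa  a

cfcfa$bacdfbebbcba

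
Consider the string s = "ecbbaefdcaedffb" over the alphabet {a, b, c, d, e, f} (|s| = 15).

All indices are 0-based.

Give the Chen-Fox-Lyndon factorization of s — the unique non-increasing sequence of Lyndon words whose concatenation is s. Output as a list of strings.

["e", "c", "b", "b", "aefdc", "aedffb"]

emit factor 1: 'e' (i=0, period=1)
emit factor 2: 'c' (i=1, period=1)
emit factor 3: 'b' (i=2, period=1)
emit factor 4: 'b' (i=3, period=1)
emit factor 5: 'aefdc' (i=4, period=5)
emit factor 6: 'aedffb' (i=9, period=6)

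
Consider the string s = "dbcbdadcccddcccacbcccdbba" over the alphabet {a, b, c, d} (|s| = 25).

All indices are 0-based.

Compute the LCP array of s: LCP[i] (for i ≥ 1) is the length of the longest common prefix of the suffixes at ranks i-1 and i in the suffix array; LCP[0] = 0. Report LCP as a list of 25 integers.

rank→(start, suffix):
  0 → (24, 'a')
  1 → (15, 'acbcccdbba')
  2 → (5, 'adcccddcccacbcccdbba')
  3 → (23, 'ba')
  4 → (22, 'bba')
  5 → (1, 'bcbdadcccddcccacbcccdbba')
  6 → (17, 'bcccdbba')
  7 → (3, 'bdadcccddcccacbcccdbba')
  8 → (14, 'cacbcccdbba')
  9 → (16, 'cbcccdbba')
  10 → (2, 'cbdadcccddcccacbcccdbba')
  11 → (13, 'ccacbcccdbba')
  12 → (12, 'cccacbcccdbba')
  13 → (18, 'cccdbba')
  14 → (7, 'cccddcccacbcccdbba')
  15 → (19, 'ccdbba')
  16 → (8, 'ccddcccacbcccdbba')
  17 → (20, 'cdbba')
  18 → (9, 'cddcccacbcccdbba')
  19 → (4, 'dadcccddcccacbcccdbba')
  20 → (21, 'dbba')
  21 → (0, 'dbcbdadcccddcccacbcccdbba')
  22 → (11, 'dcccacbcccdbba')
  23 → (6, 'dcccddcccacbcccdbba')
  24 → (10, 'ddcccacbcccdbba')

SA = [24, 15, 5, 23, 22, 1, 17, 3, 14, 16, 2, 13, 12, 18, 7, 19, 8, 20, 9, 4, 21, 0, 11, 6, 10]
rank  pair      lcp
   1  s[24:],s[15:]  1  'a'
   2  s[15:],s[5:]  1  'a'
   3  s[5:],s[23:]  0  ''
   4  s[23:],s[22:]  1  'b'
   5  s[22:],s[1:]  1  'b'
   6  s[1:],s[17:]  2  'bc'
   7  s[17:],s[3:]  1  'b'
   8  s[3:],s[14:]  0  ''
   9  s[14:],s[16:]  1  'c'
  10  s[16:],s[2:]  2  'cb'
  11  s[2:],s[13:]  1  'c'
  12  s[13:],s[12:]  2  'cc'
  13  s[12:],s[18:]  3  'ccc'
  14  s[18:],s[7:]  4  'cccd'
  15  s[7:],s[19:]  2  'cc'
  16  s[19:],s[8:]  3  'ccd'
  17  s[8:],s[20:]  1  'c'
  18  s[20:],s[9:]  2  'cd'
  19  s[9:],s[4:]  0  ''
  20  s[4:],s[21:]  1  'd'
  21  s[21:],s[0:]  2  'db'
  22  s[0:],s[11:]  1  'd'
  23  s[11:],s[6:]  4  'dccc'
  24  s[6:],s[10:]  1  'd'

[0, 1, 1, 0, 1, 1, 2, 1, 0, 1, 2, 1, 2, 3, 4, 2, 3, 1, 2, 0, 1, 2, 1, 4, 1]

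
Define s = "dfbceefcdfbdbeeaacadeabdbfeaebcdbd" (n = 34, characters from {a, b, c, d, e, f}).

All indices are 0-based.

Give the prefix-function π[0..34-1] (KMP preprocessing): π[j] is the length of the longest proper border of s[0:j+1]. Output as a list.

[0, 0, 0, 0, 0, 0, 0, 0, 1, 2, 3, 1, 0, 0, 0, 0, 0, 0, 0, 1, 0, 0, 0, 1, 0, 0, 0, 0, 0, 0, 0, 1, 0, 1]

π[0] = 0
j=1 s[j]='f': π[1]=0 (border '')
j=2 s[j]='b': π[2]=0 (border '')
j=3 s[j]='c': π[3]=0 (border '')
j=4 s[j]='e': π[4]=0 (border '')
j=5 s[j]='e': π[5]=0 (border '')
j=6 s[j]='f': π[6]=0 (border '')
j=7 s[j]='c': π[7]=0 (border '')
j=8 s[j]='d': π[8]=1 (border 'd')
j=9 s[j]='f': π[9]=2 (border 'df')
j=10 s[j]='b': π[10]=3 (border 'dfb')
j=11 s[j]='d': k: 3→0; π[11]=1 (border 'd')
j=12 s[j]='b': k: 1→0; π[12]=0 (border '')
j=13 s[j]='e': π[13]=0 (border '')
j=14 s[j]='e': π[14]=0 (border '')
j=15 s[j]='a': π[15]=0 (border '')
j=16 s[j]='a': π[16]=0 (border '')
j=17 s[j]='c': π[17]=0 (border '')
j=18 s[j]='a': π[18]=0 (border '')
j=19 s[j]='d': π[19]=1 (border 'd')
j=20 s[j]='e': k: 1→0; π[20]=0 (border '')
j=21 s[j]='a': π[21]=0 (border '')
j=22 s[j]='b': π[22]=0 (border '')
j=23 s[j]='d': π[23]=1 (border 'd')
j=24 s[j]='b': k: 1→0; π[24]=0 (border '')
j=25 s[j]='f': π[25]=0 (border '')
j=26 s[j]='e': π[26]=0 (border '')
j=27 s[j]='a': π[27]=0 (border '')
j=28 s[j]='e': π[28]=0 (border '')
j=29 s[j]='b': π[29]=0 (border '')
j=30 s[j]='c': π[30]=0 (border '')
j=31 s[j]='d': π[31]=1 (border 'd')
j=32 s[j]='b': k: 1→0; π[32]=0 (border '')
j=33 s[j]='d': π[33]=1 (border 'd')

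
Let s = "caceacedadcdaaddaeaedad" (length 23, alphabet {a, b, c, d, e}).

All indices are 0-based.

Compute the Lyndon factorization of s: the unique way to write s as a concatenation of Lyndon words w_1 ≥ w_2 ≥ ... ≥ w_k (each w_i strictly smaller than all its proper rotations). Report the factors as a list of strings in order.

emit factor 1: 'c' (i=0, period=1)
emit factor 2: 'aceacedadcd' (i=1, period=11)
emit factor 3: 'aaddaeaedad' (i=12, period=11)

["c", "aceacedadcd", "aaddaeaedad"]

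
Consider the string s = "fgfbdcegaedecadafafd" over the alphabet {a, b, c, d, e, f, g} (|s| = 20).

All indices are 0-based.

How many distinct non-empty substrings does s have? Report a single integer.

rank | idx | suffix
   0 |  13 | adafafd
   1 |   8 | aedecadafafd
   2 |  15 | afafd
   3 |  17 | afd
   4 |   3 | bdcegaedecadafafd
   5 |  12 | cadafafd
   6 |   5 | cegaedecadafafd
   7 |  19 | d
   8 |  14 | dafafd
   9 |   4 | dcegaedecadafafd
  10 |  10 | decadafafd
  11 |  11 | ecadafafd
  12 |   9 | edecadafafd
  13 |   6 | egaedecadafafd
  14 |  16 | fafd
  15 |   2 | fbdcegaedecadafafd
  16 |  18 | fd
  17 |   0 | fgfbdcegaedecadafafd
  18 |   7 | gaedecadafafd
  19 |   1 | gfbdcegaedecadafafd

SA = [13, 8, 15, 17, 3, 12, 5, 19, 14, 4, 10, 11, 9, 6, 16, 2, 18, 0, 7, 1]
[i] adj suffixes → lcp
  [1] 13/8 → 1 ('a')
  [2] 8/15 → 1 ('a')
  [3] 15/17 → 2 ('af')
  [4] 17/3 → 0 ('')
  [5] 3/12 → 0 ('')
  [6] 12/5 → 1 ('c')
  [7] 5/19 → 0 ('')
  [8] 19/14 → 1 ('d')
  [9] 14/4 → 1 ('d')
  [10] 4/10 → 1 ('d')
  [11] 10/11 → 0 ('')
  [12] 11/9 → 1 ('e')
  [13] 9/6 → 1 ('e')
  [14] 6/16 → 0 ('')
  [15] 16/2 → 1 ('f')
  [16] 2/18 → 1 ('f')
  [17] 18/0 → 1 ('f')
  [18] 0/7 → 0 ('')
  [19] 7/1 → 1 ('g')

n(n+1)/2 = 20·21/2 = 210
Σ LCP = 0 + 1 + 1 + 2 + 0 + 0 + 1 + 0 + 1 + 1 + 1 + 0 + 1 + 1 + 0 + 1 + 1 + 1 + 0 + 1 = 14
distinct = 210 − 14 = 196

196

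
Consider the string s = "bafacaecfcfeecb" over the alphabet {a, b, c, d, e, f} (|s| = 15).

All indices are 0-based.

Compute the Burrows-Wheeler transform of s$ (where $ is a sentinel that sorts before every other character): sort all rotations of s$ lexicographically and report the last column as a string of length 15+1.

bfcbc$aeefeafacc

rank  rotation          last
    0  $bafacaecfcfeecb  b
    1  acaecfcfeecb$baf  f
    2  aecfcfeecb$bafac  c
    3  afacaecfcfeecb$b  b
    4  b$bafacaecfcfeec  c
    5  bafacaecfcfeecb$  $
    6  caecfcfeecb$bafa  a
    7  cb$bafacaecfcfee  e
    8  cfcfeecb$bafacae  e
    9  cfeecb$bafacaecf  f
   10  ecb$bafacaecfcfe  e
   11  ecfcfeecb$bafaca  a
   12  eecb$bafacaecfcf  f
   13  facaecfcfeecb$ba  a
   14  fcfeecb$bafacaec  c
   15  feecb$bafacaecfc  c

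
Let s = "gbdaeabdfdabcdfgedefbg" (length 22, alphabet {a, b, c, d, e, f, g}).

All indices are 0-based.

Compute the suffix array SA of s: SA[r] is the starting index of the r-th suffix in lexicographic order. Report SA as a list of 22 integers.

rank | idx | suffix
   0 |  10 | abcdfgedefbg
   1 |   5 | abdfdabcdfgedefbg
   2 |   3 | aeabdfdabcdfgedefbg
   3 |  11 | bcdfgedefbg
   4 |   1 | bdaeabdfdabcdfgedefbg
   5 |   6 | bdfdabcdfgedefbg
   6 |  20 | bg
   7 |  12 | cdfgedefbg
   8 |   9 | dabcdfgedefbg
   9 |   2 | daeabdfdabcdfgedefbg
  10 |  17 | defbg
  11 |   7 | dfdabcdfgedefbg
  12 |  13 | dfgedefbg
  13 |   4 | eabdfdabcdfgedefbg
  14 |  16 | edefbg
  15 |  18 | efbg
  16 |  19 | fbg
  17 |   8 | fdabcdfgedefbg
  18 |  14 | fgedefbg
  19 |  21 | g
  20 |   0 | gbdaeabdfdabcdfgedefbg
  21 |  15 | gedefbg

[10, 5, 3, 11, 1, 6, 20, 12, 9, 2, 17, 7, 13, 4, 16, 18, 19, 8, 14, 21, 0, 15]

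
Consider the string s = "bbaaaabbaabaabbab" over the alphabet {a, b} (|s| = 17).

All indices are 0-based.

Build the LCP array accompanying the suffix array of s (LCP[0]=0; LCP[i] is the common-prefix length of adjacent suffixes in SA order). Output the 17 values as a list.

sorted suffixes:
  #0 SA[0]=2  'aaaabbaabaabbab'
  #1 SA[1]=3  'aaabbaabaabbab'
  #2 SA[2]=8  'aabaabbab'
  #3 SA[3]=4  'aabbaabaabbab'
  #4 SA[4]=11  'aabbab'
  #5 SA[5]=15  'ab'
  #6 SA[6]=9  'abaabbab'
  #7 SA[7]=5  'abbaabaabbab'
  #8 SA[8]=12  'abbab'
  #9 SA[9]=16  'b'
  #10 SA[10]=1  'baaaabbaabaabbab'
  #11 SA[11]=7  'baabaabbab'
  #12 SA[12]=10  'baabbab'
  #13 SA[13]=14  'bab'
  #14 SA[14]=0  'bbaaaabbaabaabbab'
  #15 SA[15]=6  'bbaabaabbab'
  #16 SA[16]=13  'bbab'

SA = [2, 3, 8, 4, 11, 15, 9, 5, 12, 16, 1, 7, 10, 14, 0, 6, 13]
[i] adj suffixes → lcp
  [1] 2/3 → 3 ('aaa')
  [2] 3/8 → 2 ('aa')
  [3] 8/4 → 3 ('aab')
  [4] 4/11 → 5 ('aabba')
  [5] 11/15 → 1 ('a')
  [6] 15/9 → 2 ('ab')
  [7] 9/5 → 2 ('ab')
  [8] 5/12 → 4 ('abba')
  [9] 12/16 → 0 ('')
  [10] 16/1 → 1 ('b')
  [11] 1/7 → 3 ('baa')
  [12] 7/10 → 4 ('baab')
  [13] 10/14 → 2 ('ba')
  [14] 14/0 → 1 ('b')
  [15] 0/6 → 4 ('bbaa')
  [16] 6/13 → 3 ('bba')

[0, 3, 2, 3, 5, 1, 2, 2, 4, 0, 1, 3, 4, 2, 1, 4, 3]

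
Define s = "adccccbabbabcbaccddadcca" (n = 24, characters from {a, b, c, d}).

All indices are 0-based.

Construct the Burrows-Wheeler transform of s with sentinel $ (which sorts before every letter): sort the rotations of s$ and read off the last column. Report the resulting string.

rank  rotation                   last
    0  $adccccbabbabcbaccddadcca  a
    1  a$adccccbabbabcbaccddadcc  c
    2  abbabcbaccddadcca$adccccb  b
    3  abcbaccddadcca$adccccbabb  b
    4  accddadcca$adccccbabbabcb  b
    5  adcca$adccccbabbabcbaccdd  d
    6  adccccbabbabcbaccddadcca$  $
    7  babbabcbaccddadcca$adcccc  c
    8  babcbaccddadcca$adccccbab  b
    9  baccddadcca$adccccbabbabc  c
   10  bbabcbaccddadcca$adccccba  a
   11  bcbaccddadcca$adccccbabba  a
   12  ca$adccccbabbabcbaccddadc  c
   13  cbabbabcbaccddadcca$adccc  c
   14  cbaccddadcca$adccccbabbab  b
   15  cca$adccccbabbabcbaccddad  d
   16  ccbabbabcbaccddadcca$adcc  c
   17  cccbabbabcbaccddadcca$adc  c
   18  ccccbabbabcbaccddadcca$ad  d
   19  ccddadcca$adccccbabbabcba  a
   20  cddadcca$adccccbabbabcbac  c
   21  dadcca$adccccbabbabcbaccd  d
   22  dcca$adccccbabbabcbaccdda  a
   23  dccccbabbabcbaccddadcca$a  a
   24  ddadcca$adccccbabbabcbacc  c

acbbbd$cbcaaccbdccdacdaac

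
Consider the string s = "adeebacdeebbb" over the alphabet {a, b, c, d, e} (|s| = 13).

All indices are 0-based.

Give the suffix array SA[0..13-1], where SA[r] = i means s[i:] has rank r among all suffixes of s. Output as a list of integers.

sorted suffixes:
  #0 SA[0]=5  'acdeebbb'
  #1 SA[1]=0  'adeebacdeebbb'
  #2 SA[2]=12  'b'
  #3 SA[3]=4  'bacdeebbb'
  #4 SA[4]=11  'bb'
  #5 SA[5]=10  'bbb'
  #6 SA[6]=6  'cdeebbb'
  #7 SA[7]=1  'deebacdeebbb'
  #8 SA[8]=7  'deebbb'
  #9 SA[9]=3  'ebacdeebbb'
  #10 SA[10]=9  'ebbb'
  #11 SA[11]=2  'eebacdeebbb'
  #12 SA[12]=8  'eebbb'

[5, 0, 12, 4, 11, 10, 6, 1, 7, 3, 9, 2, 8]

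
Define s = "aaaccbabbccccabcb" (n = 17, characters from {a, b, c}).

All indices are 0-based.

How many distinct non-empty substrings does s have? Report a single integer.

131

rank | idx | suffix
   0 |   0 | aaaccbabbccccabcb
   1 |   1 | aaccbabbccccabcb
   2 |   6 | abbccccabcb
   3 |  13 | abcb
   4 |   2 | accbabbccccabcb
   5 |  16 | b
   6 |   5 | babbccccabcb
   7 |   7 | bbccccabcb
   8 |  14 | bcb
   9 |   8 | bccccabcb
  10 |  12 | cabcb
  11 |  15 | cb
  12 |   4 | cbabbccccabcb
  13 |  11 | ccabcb
  14 |   3 | ccbabbccccabcb
  15 |  10 | cccabcb
  16 |   9 | ccccabcb

SA = [0, 1, 6, 13, 2, 16, 5, 7, 14, 8, 12, 15, 4, 11, 3, 10, 9]
rank  pair      lcp
   1  s[0:],s[1:]  2  'aa'
   2  s[1:],s[6:]  1  'a'
   3  s[6:],s[13:]  2  'ab'
   4  s[13:],s[2:]  1  'a'
   5  s[2:],s[16:]  0  ''
   6  s[16:],s[5:]  1  'b'
   7  s[5:],s[7:]  1  'b'
   8  s[7:],s[14:]  1  'b'
   9  s[14:],s[8:]  2  'bc'
  10  s[8:],s[12:]  0  ''
  11  s[12:],s[15:]  1  'c'
  12  s[15:],s[4:]  2  'cb'
  13  s[4:],s[11:]  1  'c'
  14  s[11:],s[3:]  2  'cc'
  15  s[3:],s[10:]  2  'cc'
  16  s[10:],s[9:]  3  'ccc'

n(n+1)/2 = 17·18/2 = 153
Σ LCP = 0 + 2 + 1 + 2 + 1 + 0 + 1 + 1 + 1 + 2 + 0 + 1 + 2 + 1 + 2 + 2 + 3 = 22
distinct = 153 − 22 = 131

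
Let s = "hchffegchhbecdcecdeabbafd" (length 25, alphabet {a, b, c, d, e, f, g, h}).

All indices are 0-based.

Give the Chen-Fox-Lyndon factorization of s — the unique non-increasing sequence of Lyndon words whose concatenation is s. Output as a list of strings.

["h", "chffegchh", "becdcecde", "abbafd"]

emit factor 1: 'h' (i=0, period=1)
emit factor 2: 'chffegchh' (i=1, period=9)
emit factor 3: 'becdcecde' (i=10, period=9)
emit factor 4: 'abbafd' (i=19, period=6)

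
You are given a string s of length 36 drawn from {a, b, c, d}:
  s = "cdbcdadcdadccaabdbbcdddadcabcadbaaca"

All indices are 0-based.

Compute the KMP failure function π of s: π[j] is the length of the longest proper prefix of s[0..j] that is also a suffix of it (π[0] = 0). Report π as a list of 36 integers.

[0, 0, 0, 1, 2, 0, 0, 1, 2, 0, 0, 1, 1, 0, 0, 0, 0, 0, 0, 1, 2, 0, 0, 0, 0, 1, 0, 0, 1, 0, 0, 0, 0, 0, 1, 0]

π[0] = 0
j=1 s[j]='d': π[1]=0 (border '')
j=2 s[j]='b': π[2]=0 (border '')
j=3 s[j]='c': π[3]=1 (border 'c')
j=4 s[j]='d': π[4]=2 (border 'cd')
j=5 s[j]='a': k: 2→0; π[5]=0 (border '')
j=6 s[j]='d': π[6]=0 (border '')
j=7 s[j]='c': π[7]=1 (border 'c')
j=8 s[j]='d': π[8]=2 (border 'cd')
j=9 s[j]='a': k: 2→0; π[9]=0 (border '')
j=10 s[j]='d': π[10]=0 (border '')
j=11 s[j]='c': π[11]=1 (border 'c')
j=12 s[j]='c': k: 1→0; π[12]=1 (border 'c')
j=13 s[j]='a': k: 1→0; π[13]=0 (border '')
j=14 s[j]='a': π[14]=0 (border '')
j=15 s[j]='b': π[15]=0 (border '')
j=16 s[j]='d': π[16]=0 (border '')
j=17 s[j]='b': π[17]=0 (border '')
j=18 s[j]='b': π[18]=0 (border '')
j=19 s[j]='c': π[19]=1 (border 'c')
j=20 s[j]='d': π[20]=2 (border 'cd')
j=21 s[j]='d': k: 2→0; π[21]=0 (border '')
j=22 s[j]='d': π[22]=0 (border '')
j=23 s[j]='a': π[23]=0 (border '')
j=24 s[j]='d': π[24]=0 (border '')
j=25 s[j]='c': π[25]=1 (border 'c')
j=26 s[j]='a': k: 1→0; π[26]=0 (border '')
j=27 s[j]='b': π[27]=0 (border '')
j=28 s[j]='c': π[28]=1 (border 'c')
j=29 s[j]='a': k: 1→0; π[29]=0 (border '')
j=30 s[j]='d': π[30]=0 (border '')
j=31 s[j]='b': π[31]=0 (border '')
j=32 s[j]='a': π[32]=0 (border '')
j=33 s[j]='a': π[33]=0 (border '')
j=34 s[j]='c': π[34]=1 (border 'c')
j=35 s[j]='a': k: 1→0; π[35]=0 (border '')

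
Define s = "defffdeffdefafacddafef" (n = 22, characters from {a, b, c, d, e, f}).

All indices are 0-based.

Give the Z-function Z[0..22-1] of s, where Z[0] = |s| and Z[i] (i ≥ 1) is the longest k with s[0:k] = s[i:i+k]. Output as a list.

[22, 0, 0, 0, 0, 4, 0, 0, 0, 3, 0, 0, 0, 0, 0, 0, 1, 1, 0, 0, 0, 0]

Z[0]=22
i=1: i≥r, start 0; Z[1]=0
i=2: i≥r, start 0; Z[2]=0
i=3: i≥r, start 0; Z[3]=0
i=4: i≥r, start 0; Z[4]=0
i=5: i≥r, start 0; Z[5]=4 grow→box=[5,9)
i=6: min(r-i=3, Z[1]=0)=0; Z[6]=0
i=7: min(r-i=2, Z[2]=0)=0; Z[7]=0
i=8: min(r-i=1, Z[3]=0)=0; Z[8]=0
i=9: i≥r, start 0; Z[9]=3 grow→box=[9,12)
i=10: min(r-i=2, Z[1]=0)=0; Z[10]=0
i=11: min(r-i=1, Z[2]=0)=0; Z[11]=0
i=12: i≥r, start 0; Z[12]=0
i=13: i≥r, start 0; Z[13]=0
i=14: i≥r, start 0; Z[14]=0
i=15: i≥r, start 0; Z[15]=0
i=16: i≥r, start 0; Z[16]=1 grow→box=[16,17)
i=17: i≥r, start 0; Z[17]=1 grow→box=[17,18)
i=18: i≥r, start 0; Z[18]=0
i=19: i≥r, start 0; Z[19]=0
i=20: i≥r, start 0; Z[20]=0
i=21: i≥r, start 0; Z[21]=0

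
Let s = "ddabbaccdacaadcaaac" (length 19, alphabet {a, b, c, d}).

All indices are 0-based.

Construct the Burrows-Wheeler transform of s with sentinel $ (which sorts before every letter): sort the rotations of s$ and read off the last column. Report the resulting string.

ccacdadbabaadaacdca$

rank  rotation              last
    0  $ddabbaccdacaadcaaac  c
    1  aaac$ddabbaccdacaadc  c
    2  aac$ddabbaccdacaadca  a
    3  aadcaaac$ddabbaccdac  c
    4  abbaccdacaadcaaac$dd  d
    5  ac$ddabbaccdacaadcaa  a
    6  acaadcaaac$ddabbaccd  d
    7  accdacaadcaaac$ddabb  b
    8  adcaaac$ddabbaccdaca  a
    9  baccdacaadcaaac$ddab  b
   10  bbaccdacaadcaaac$dda  a
   11  c$ddabbaccdacaadcaaa  a
   12  caaac$ddabbaccdacaad  d
   13  caadcaaac$ddabbaccda  a
   14  ccdacaadcaaac$ddabba  a
   15  cdacaadcaaac$ddabbac  c
   16  dabbaccdacaadcaaac$d  d
   17  dacaadcaaac$ddabbacc  c
   18  dcaaac$ddabbaccdacaa  a
   19  ddabbaccdacaadcaaac$  $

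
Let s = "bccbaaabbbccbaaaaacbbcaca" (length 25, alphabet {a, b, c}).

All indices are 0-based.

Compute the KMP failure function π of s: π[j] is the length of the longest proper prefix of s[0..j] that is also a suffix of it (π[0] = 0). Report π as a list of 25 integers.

[0, 0, 0, 1, 0, 0, 0, 1, 1, 1, 2, 3, 4, 5, 6, 7, 0, 0, 0, 1, 1, 2, 0, 0, 0]

π[0] = 0
j=1 s[j]='c': π[1]=0 (border '')
j=2 s[j]='c': π[2]=0 (border '')
j=3 s[j]='b': π[3]=1 (border 'b')
j=4 s[j]='a': k: 1→0; π[4]=0 (border '')
j=5 s[j]='a': π[5]=0 (border '')
j=6 s[j]='a': π[6]=0 (border '')
j=7 s[j]='b': π[7]=1 (border 'b')
j=8 s[j]='b': k: 1→0; π[8]=1 (border 'b')
j=9 s[j]='b': k: 1→0; π[9]=1 (border 'b')
j=10 s[j]='c': π[10]=2 (border 'bc')
j=11 s[j]='c': π[11]=3 (border 'bcc')
j=12 s[j]='b': π[12]=4 (border 'bccb')
j=13 s[j]='a': π[13]=5 (border 'bccba')
j=14 s[j]='a': π[14]=6 (border 'bccbaa')
j=15 s[j]='a': π[15]=7 (border 'bccbaaa')
j=16 s[j]='a': k: 7→0; π[16]=0 (border '')
j=17 s[j]='a': π[17]=0 (border '')
j=18 s[j]='c': π[18]=0 (border '')
j=19 s[j]='b': π[19]=1 (border 'b')
j=20 s[j]='b': k: 1→0; π[20]=1 (border 'b')
j=21 s[j]='c': π[21]=2 (border 'bc')
j=22 s[j]='a': k: 2→0; π[22]=0 (border '')
j=23 s[j]='c': π[23]=0 (border '')
j=24 s[j]='a': π[24]=0 (border '')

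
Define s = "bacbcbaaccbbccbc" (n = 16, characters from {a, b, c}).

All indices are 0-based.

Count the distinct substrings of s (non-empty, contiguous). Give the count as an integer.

rank→(start, suffix):
  0 → (6, 'aaccbbccbc')
  1 → (1, 'acbcbaaccbbccbc')
  2 → (7, 'accbbccbc')
  3 → (5, 'baaccbbccbc')
  4 → (0, 'bacbcbaaccbbccbc')
  5 → (10, 'bbccbc')
  6 → (14, 'bc')
  7 → (3, 'bcbaaccbbccbc')
  8 → (11, 'bccbc')
  9 → (15, 'c')
  10 → (4, 'cbaaccbbccbc')
  11 → (9, 'cbbccbc')
  12 → (13, 'cbc')
  13 → (2, 'cbcbaaccbbccbc')
  14 → (8, 'ccbbccbc')
  15 → (12, 'ccbc')

SA = [6, 1, 7, 5, 0, 10, 14, 3, 11, 15, 4, 9, 13, 2, 8, 12]
[i] adj suffixes → lcp
  [1] 6/1 → 1 ('a')
  [2] 1/7 → 2 ('ac')
  [3] 7/5 → 0 ('')
  [4] 5/0 → 2 ('ba')
  [5] 0/10 → 1 ('b')
  [6] 10/14 → 1 ('b')
  [7] 14/3 → 2 ('bc')
  [8] 3/11 → 2 ('bc')
  [9] 11/15 → 0 ('')
  [10] 15/4 → 1 ('c')
  [11] 4/9 → 2 ('cb')
  [12] 9/13 → 2 ('cb')
  [13] 13/2 → 3 ('cbc')
  [14] 2/8 → 1 ('c')
  [15] 8/12 → 3 ('ccb')

n(n+1)/2 = 16·17/2 = 136
Σ LCP = 0 + 1 + 2 + 0 + 2 + 1 + 1 + 2 + 2 + 0 + 1 + 2 + 2 + 3 + 1 + 3 = 23
distinct = 136 − 23 = 113

113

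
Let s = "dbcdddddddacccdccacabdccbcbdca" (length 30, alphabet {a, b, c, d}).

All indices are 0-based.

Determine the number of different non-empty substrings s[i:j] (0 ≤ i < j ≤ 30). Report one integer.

410

rank→(start, suffix):
  0 → (29, 'a')
  1 → (19, 'abdccbcbdca')
  2 → (17, 'acabdccbcbdca')
  3 → (10, 'acccdccacabdccbcbdca')
  4 → (24, 'bcbdca')
  5 → (1, 'bcdddddddacccdccacabdccbcbdca')
  6 → (26, 'bdca')
  7 → (20, 'bdccbcbdca')
  8 → (28, 'ca')
  9 → (18, 'cabdccbcbdca')
  10 → (16, 'cacabdccbcbdca')
  11 → (23, 'cbcbdca')
  12 → (25, 'cbdca')
  13 → (15, 'ccacabdccbcbdca')
  14 → (22, 'ccbcbdca')
  15 → (11, 'cccdccacabdccbcbdca')
  16 → (12, 'ccdccacabdccbcbdca')
  17 → (13, 'cdccacabdccbcbdca')
  18 → (2, 'cdddddddacccdccacabdccbcbdca')
  19 → (9, 'dacccdccacabdccbcbdca')
  20 → (0, 'dbcdddddddacccdccacabdccbcbdca')
  21 → (27, 'dca')
  22 → (14, 'dccacabdccbcbdca')
  23 → (21, 'dccbcbdca')
  24 → (8, 'ddacccdccacabdccbcbdca')
  25 → (7, 'dddacccdccacabdccbcbdca')
  26 → (6, 'ddddacccdccacabdccbcbdca')
  27 → (5, 'dddddacccdccacabdccbcbdca')
  28 → (4, 'ddddddacccdccacabdccbcbdca')
  29 → (3, 'dddddddacccdccacabdccbcbdca')

SA = [29, 19, 17, 10, 24, 1, 26, 20, 28, 18, 16, 23, 25, 15, 22, 11, 12, 13, 2, 9, 0, 27, 14, 21, 8, 7, 6, 5, 4, 3]
rank  pair      lcp
   1  s[29:],s[19:]  1  'a'
   2  s[19:],s[17:]  1  'a'
   3  s[17:],s[10:]  2  'ac'
   4  s[10:],s[24:]  0  ''
   5  s[24:],s[1:]  2  'bc'
   6  s[1:],s[26:]  1  'b'
   7  s[26:],s[20:]  3  'bdc'
   8  s[20:],s[28:]  0  ''
   9  s[28:],s[18:]  2  'ca'
  10  s[18:],s[16:]  2  'ca'
  11  s[16:],s[23:]  1  'c'
  12  s[23:],s[25:]  2  'cb'
  13  s[25:],s[15:]  1  'c'
  14  s[15:],s[22:]  2  'cc'
  15  s[22:],s[11:]  2  'cc'
  16  s[11:],s[12:]  2  'cc'
  17  s[12:],s[13:]  1  'c'
  18  s[13:],s[2:]  2  'cd'
  19  s[2:],s[9:]  0  ''
  20  s[9:],s[0:]  1  'd'
  21  s[0:],s[27:]  1  'd'
  22  s[27:],s[14:]  2  'dc'
  23  s[14:],s[21:]  3  'dcc'
  24  s[21:],s[8:]  1  'd'
  25  s[8:],s[7:]  2  'dd'
  26  s[7:],s[6:]  3  'ddd'
  27  s[6:],s[5:]  4  'dddd'
  28  s[5:],s[4:]  5  'ddddd'
  29  s[4:],s[3:]  6  'dddddd'

n(n+1)/2 = 30·31/2 = 465
Σ LCP = 0 + 1 + 1 + 2 + 0 + 2 + 1 + 3 + 0 + 2 + 2 + 1 + 2 + 1 + 2 + 2 + 2 + 1 + 2 + 0 + 1 + 1 + 2 + 3 + 1 + 2 + 3 + 4 + 5 + 6 = 55
distinct = 465 − 55 = 410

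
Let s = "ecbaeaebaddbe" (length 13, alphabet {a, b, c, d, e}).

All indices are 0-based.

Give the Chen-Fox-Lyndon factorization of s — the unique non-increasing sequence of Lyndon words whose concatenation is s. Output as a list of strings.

["e", "c", "b", "aeaeb", "addbe"]

emit factor 1: 'e' (i=0, period=1)
emit factor 2: 'c' (i=1, period=1)
emit factor 3: 'b' (i=2, period=1)
emit factor 4: 'aeaeb' (i=3, period=5)
emit factor 5: 'addbe' (i=8, period=5)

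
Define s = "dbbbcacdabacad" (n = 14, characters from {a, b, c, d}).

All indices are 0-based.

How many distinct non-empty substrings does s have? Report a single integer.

92

rank | idx | suffix
   0 |   8 | abacad
   1 |  10 | acad
   2 |   5 | acdabacad
   3 |  12 | ad
   4 |   9 | bacad
   5 |   1 | bbbcacdabacad
   6 |   2 | bbcacdabacad
   7 |   3 | bcacdabacad
   8 |   4 | cacdabacad
   9 |  11 | cad
  10 |   6 | cdabacad
  11 |  13 | d
  12 |   7 | dabacad
  13 |   0 | dbbbcacdabacad

SA = [8, 10, 5, 12, 9, 1, 2, 3, 4, 11, 6, 13, 7, 0]
i: (SA[i-1],SA[i]) lcp shared
  1: (8,10) 1 'a'
  2: (10,5) 2 'ac'
  3: (5,12) 1 'a'
  4: (12,9) 0 ''
  5: (9,1) 1 'b'
  6: (1,2) 2 'bb'
  7: (2,3) 1 'b'
  8: (3,4) 0 ''
  9: (4,11) 2 'ca'
  10: (11,6) 1 'c'
  11: (6,13) 0 ''
  12: (13,7) 1 'd'
  13: (7,0) 1 'd'

n(n+1)/2 = 14·15/2 = 105
Σ LCP = 0 + 1 + 2 + 1 + 0 + 1 + 2 + 1 + 0 + 2 + 1 + 0 + 1 + 1 = 13
distinct = 105 − 13 = 92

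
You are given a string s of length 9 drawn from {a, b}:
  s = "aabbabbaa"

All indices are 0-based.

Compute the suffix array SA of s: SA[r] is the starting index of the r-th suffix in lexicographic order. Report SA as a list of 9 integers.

[8, 7, 0, 4, 1, 6, 3, 5, 2]

sorted suffixes:
  #0 SA[0]=8  'a'
  #1 SA[1]=7  'aa'
  #2 SA[2]=0  'aabbabbaa'
  #3 SA[3]=4  'abbaa'
  #4 SA[4]=1  'abbabbaa'
  #5 SA[5]=6  'baa'
  #6 SA[6]=3  'babbaa'
  #7 SA[7]=5  'bbaa'
  #8 SA[8]=2  'bbabbaa'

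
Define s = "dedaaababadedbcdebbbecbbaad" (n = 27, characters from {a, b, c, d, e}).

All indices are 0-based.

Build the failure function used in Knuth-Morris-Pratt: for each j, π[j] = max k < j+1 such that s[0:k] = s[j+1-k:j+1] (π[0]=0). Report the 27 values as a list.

[0, 0, 1, 0, 0, 0, 0, 0, 0, 0, 1, 2, 3, 0, 0, 1, 2, 0, 0, 0, 0, 0, 0, 0, 0, 0, 1]

π[0] = 0
j=1 s[j]='e': π[1]=0 (border '')
j=2 s[j]='d': π[2]=1 (border 'd')
j=3 s[j]='a': k: 1→0; π[3]=0 (border '')
j=4 s[j]='a': π[4]=0 (border '')
j=5 s[j]='a': π[5]=0 (border '')
j=6 s[j]='b': π[6]=0 (border '')
j=7 s[j]='a': π[7]=0 (border '')
j=8 s[j]='b': π[8]=0 (border '')
j=9 s[j]='a': π[9]=0 (border '')
j=10 s[j]='d': π[10]=1 (border 'd')
j=11 s[j]='e': π[11]=2 (border 'de')
j=12 s[j]='d': π[12]=3 (border 'ded')
j=13 s[j]='b': k: 3→1→0; π[13]=0 (border '')
j=14 s[j]='c': π[14]=0 (border '')
j=15 s[j]='d': π[15]=1 (border 'd')
j=16 s[j]='e': π[16]=2 (border 'de')
j=17 s[j]='b': k: 2→0; π[17]=0 (border '')
j=18 s[j]='b': π[18]=0 (border '')
j=19 s[j]='b': π[19]=0 (border '')
j=20 s[j]='e': π[20]=0 (border '')
j=21 s[j]='c': π[21]=0 (border '')
j=22 s[j]='b': π[22]=0 (border '')
j=23 s[j]='b': π[23]=0 (border '')
j=24 s[j]='a': π[24]=0 (border '')
j=25 s[j]='a': π[25]=0 (border '')
j=26 s[j]='d': π[26]=1 (border 'd')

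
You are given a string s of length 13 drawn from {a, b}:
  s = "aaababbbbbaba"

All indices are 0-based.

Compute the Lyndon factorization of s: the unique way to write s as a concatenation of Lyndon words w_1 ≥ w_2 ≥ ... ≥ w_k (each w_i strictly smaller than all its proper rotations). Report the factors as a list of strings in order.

["aaababbbbbab", "a"]

emit factor 1: 'aaababbbbbab' (i=0, period=12)
emit factor 2: 'a' (i=12, period=1)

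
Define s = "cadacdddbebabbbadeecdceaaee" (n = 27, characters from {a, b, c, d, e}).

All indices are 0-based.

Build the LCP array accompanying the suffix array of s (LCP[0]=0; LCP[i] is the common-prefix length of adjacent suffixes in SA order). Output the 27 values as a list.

rank→(start, suffix):
  0 → (23, 'aaee')
  1 → (11, 'abbbadeecdceaaee')
  2 → (3, 'acdddbebabbbadeecdceaaee')
  3 → (1, 'adacdddbebabbbadeecdceaaee')
  4 → (15, 'adeecdceaaee')
  5 → (24, 'aee')
  6 → (10, 'babbbadeecdceaaee')
  7 → (14, 'badeecdceaaee')
  8 → (13, 'bbadeecdceaaee')
  9 → (12, 'bbbadeecdceaaee')
  10 → (8, 'bebabbbadeecdceaaee')
  11 → (0, 'cadacdddbebabbbadeecdceaaee')
  12 → (19, 'cdceaaee')
  13 → (4, 'cdddbebabbbadeecdceaaee')
  14 → (21, 'ceaaee')
  15 → (2, 'dacdddbebabbbadeecdceaaee')
  16 → (7, 'dbebabbbadeecdceaaee')
  17 → (20, 'dceaaee')
  18 → (6, 'ddbebabbbadeecdceaaee')
  19 → (5, 'dddbebabbbadeecdceaaee')
  20 → (16, 'deecdceaaee')
  21 → (26, 'e')
  22 → (22, 'eaaee')
  23 → (9, 'ebabbbadeecdceaaee')
  24 → (18, 'ecdceaaee')
  25 → (25, 'ee')
  26 → (17, 'eecdceaaee')

SA = [23, 11, 3, 1, 15, 24, 10, 14, 13, 12, 8, 0, 19, 4, 21, 2, 7, 20, 6, 5, 16, 26, 22, 9, 18, 25, 17]
i: (SA[i-1],SA[i]) lcp shared
  1: (23,11) 1 'a'
  2: (11,3) 1 'a'
  3: (3,1) 1 'a'
  4: (1,15) 2 'ad'
  5: (15,24) 1 'a'
  6: (24,10) 0 ''
  7: (10,14) 2 'ba'
  8: (14,13) 1 'b'
  9: (13,12) 2 'bb'
  10: (12,8) 1 'b'
  11: (8,0) 0 ''
  12: (0,19) 1 'c'
  13: (19,4) 2 'cd'
  14: (4,21) 1 'c'
  15: (21,2) 0 ''
  16: (2,7) 1 'd'
  17: (7,20) 1 'd'
  18: (20,6) 1 'd'
  19: (6,5) 2 'dd'
  20: (5,16) 1 'd'
  21: (16,26) 0 ''
  22: (26,22) 1 'e'
  23: (22,9) 1 'e'
  24: (9,18) 1 'e'
  25: (18,25) 1 'e'
  26: (25,17) 2 'ee'

[0, 1, 1, 1, 2, 1, 0, 2, 1, 2, 1, 0, 1, 2, 1, 0, 1, 1, 1, 2, 1, 0, 1, 1, 1, 1, 2]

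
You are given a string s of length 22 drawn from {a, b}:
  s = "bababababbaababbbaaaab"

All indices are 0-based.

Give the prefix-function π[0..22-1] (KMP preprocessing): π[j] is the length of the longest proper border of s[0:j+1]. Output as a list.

π[0] = 0
j=1 s[j]='a': π[1]=0 (border '')
j=2 s[j]='b': π[2]=1 (border 'b')
j=3 s[j]='a': π[3]=2 (border 'ba')
j=4 s[j]='b': π[4]=3 (border 'bab')
j=5 s[j]='a': π[5]=4 (border 'baba')
j=6 s[j]='b': π[6]=5 (border 'babab')
j=7 s[j]='a': π[7]=6 (border 'bababa')
j=8 s[j]='b': π[8]=7 (border 'bababab')
j=9 s[j]='b': k: 7→5→3→1→0; π[9]=1 (border 'b')
j=10 s[j]='a': π[10]=2 (border 'ba')
j=11 s[j]='a': k: 2→0; π[11]=0 (border '')
j=12 s[j]='b': π[12]=1 (border 'b')
j=13 s[j]='a': π[13]=2 (border 'ba')
j=14 s[j]='b': π[14]=3 (border 'bab')
j=15 s[j]='b': k: 3→1→0; π[15]=1 (border 'b')
j=16 s[j]='b': k: 1→0; π[16]=1 (border 'b')
j=17 s[j]='a': π[17]=2 (border 'ba')
j=18 s[j]='a': k: 2→0; π[18]=0 (border '')
j=19 s[j]='a': π[19]=0 (border '')
j=20 s[j]='a': π[20]=0 (border '')
j=21 s[j]='b': π[21]=1 (border 'b')

[0, 0, 1, 2, 3, 4, 5, 6, 7, 1, 2, 0, 1, 2, 3, 1, 1, 2, 0, 0, 0, 1]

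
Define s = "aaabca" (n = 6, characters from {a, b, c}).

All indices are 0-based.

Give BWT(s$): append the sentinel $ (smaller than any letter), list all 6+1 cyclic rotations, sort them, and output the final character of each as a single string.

ac$aaab

rank  rotation last
    0  $aaabca  a
    1  a$aaabc  c
    2  aaabca$  $
    3  aabca$a  a
    4  abca$aa  a
    5  bca$aaa  a
    6  ca$aaab  b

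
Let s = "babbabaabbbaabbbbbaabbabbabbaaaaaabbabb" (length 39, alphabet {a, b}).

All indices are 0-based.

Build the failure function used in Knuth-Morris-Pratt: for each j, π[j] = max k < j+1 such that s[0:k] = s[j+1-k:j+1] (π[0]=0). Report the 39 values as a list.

π[0] = 0
j=1 s[j]='a': π[1]=0 (border '')
j=2 s[j]='b': π[2]=1 (border 'b')
j=3 s[j]='b': k: 1→0; π[3]=1 (border 'b')
j=4 s[j]='a': π[4]=2 (border 'ba')
j=5 s[j]='b': π[5]=3 (border 'bab')
j=6 s[j]='a': k: 3→1; π[6]=2 (border 'ba')
j=7 s[j]='a': k: 2→0; π[7]=0 (border '')
j=8 s[j]='b': π[8]=1 (border 'b')
j=9 s[j]='b': k: 1→0; π[9]=1 (border 'b')
j=10 s[j]='b': k: 1→0; π[10]=1 (border 'b')
j=11 s[j]='a': π[11]=2 (border 'ba')
j=12 s[j]='a': k: 2→0; π[12]=0 (border '')
j=13 s[j]='b': π[13]=1 (border 'b')
j=14 s[j]='b': k: 1→0; π[14]=1 (border 'b')
j=15 s[j]='b': k: 1→0; π[15]=1 (border 'b')
j=16 s[j]='b': k: 1→0; π[16]=1 (border 'b')
j=17 s[j]='b': k: 1→0; π[17]=1 (border 'b')
j=18 s[j]='a': π[18]=2 (border 'ba')
j=19 s[j]='a': k: 2→0; π[19]=0 (border '')
j=20 s[j]='b': π[20]=1 (border 'b')
j=21 s[j]='b': k: 1→0; π[21]=1 (border 'b')
j=22 s[j]='a': π[22]=2 (border 'ba')
j=23 s[j]='b': π[23]=3 (border 'bab')
j=24 s[j]='b': π[24]=4 (border 'babb')
j=25 s[j]='a': π[25]=5 (border 'babba')
j=26 s[j]='b': π[26]=6 (border 'babbab')
j=27 s[j]='b': k: 6→3; π[27]=4 (border 'babb')
j=28 s[j]='a': π[28]=5 (border 'babba')
j=29 s[j]='a': k: 5→2→0; π[29]=0 (border '')
j=30 s[j]='a': π[30]=0 (border '')
j=31 s[j]='a': π[31]=0 (border '')
j=32 s[j]='a': π[32]=0 (border '')
j=33 s[j]='a': π[33]=0 (border '')
j=34 s[j]='b': π[34]=1 (border 'b')
j=35 s[j]='b': k: 1→0; π[35]=1 (border 'b')
j=36 s[j]='a': π[36]=2 (border 'ba')
j=37 s[j]='b': π[37]=3 (border 'bab')
j=38 s[j]='b': π[38]=4 (border 'babb')

[0, 0, 1, 1, 2, 3, 2, 0, 1, 1, 1, 2, 0, 1, 1, 1, 1, 1, 2, 0, 1, 1, 2, 3, 4, 5, 6, 4, 5, 0, 0, 0, 0, 0, 1, 1, 2, 3, 4]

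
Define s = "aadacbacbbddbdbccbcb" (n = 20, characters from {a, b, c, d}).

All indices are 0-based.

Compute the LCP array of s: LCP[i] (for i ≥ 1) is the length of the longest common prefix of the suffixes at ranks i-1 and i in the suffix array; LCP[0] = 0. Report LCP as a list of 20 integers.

rank | idx | suffix
   0 |   0 | aadacbacbbddbdbccbcb
   1 |   3 | acbacbbddbdbccbcb
   2 |   6 | acbbddbdbccbcb
   3 |   1 | adacbacbbddbdbccbcb
   4 |  19 | b
   5 |   5 | bacbbddbdbccbcb
   6 |   8 | bbddbdbccbcb
   7 |  17 | bcb
   8 |  14 | bccbcb
   9 |  12 | bdbccbcb
  10 |   9 | bddbdbccbcb
  11 |  18 | cb
  12 |   4 | cbacbbddbdbccbcb
  13 |   7 | cbbddbdbccbcb
  14 |  16 | cbcb
  15 |  15 | ccbcb
  16 |   2 | dacbacbbddbdbccbcb
  17 |  13 | dbccbcb
  18 |  11 | dbdbccbcb
  19 |  10 | ddbdbccbcb

SA = [0, 3, 6, 1, 19, 5, 8, 17, 14, 12, 9, 18, 4, 7, 16, 15, 2, 13, 11, 10]
rank  pair      lcp
   1  s[0:],s[3:]  1  'a'
   2  s[3:],s[6:]  3  'acb'
   3  s[6:],s[1:]  1  'a'
   4  s[1:],s[19:]  0  ''
   5  s[19:],s[5:]  1  'b'
   6  s[5:],s[8:]  1  'b'
   7  s[8:],s[17:]  1  'b'
   8  s[17:],s[14:]  2  'bc'
   9  s[14:],s[12:]  1  'b'
  10  s[12:],s[9:]  2  'bd'
  11  s[9:],s[18:]  0  ''
  12  s[18:],s[4:]  2  'cb'
  13  s[4:],s[7:]  2  'cb'
  14  s[7:],s[16:]  2  'cb'
  15  s[16:],s[15:]  1  'c'
  16  s[15:],s[2:]  0  ''
  17  s[2:],s[13:]  1  'd'
  18  s[13:],s[11:]  2  'db'
  19  s[11:],s[10:]  1  'd'

[0, 1, 3, 1, 0, 1, 1, 1, 2, 1, 2, 0, 2, 2, 2, 1, 0, 1, 2, 1]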